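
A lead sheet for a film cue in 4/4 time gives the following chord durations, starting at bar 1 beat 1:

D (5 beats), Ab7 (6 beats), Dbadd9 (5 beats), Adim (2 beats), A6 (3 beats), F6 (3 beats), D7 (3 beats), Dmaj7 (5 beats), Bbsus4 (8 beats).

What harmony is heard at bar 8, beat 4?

Dmaj7

Beat 4 of bar 8 is beat (8−1)×4 + 4 = 32 overall.
Running totals: D ends at 5, Ab7 ends at 11, Dbadd9 ends at 16, Adim ends at 18, A6 ends at 21, F6 ends at 24, D7 ends at 27, Dmaj7 ends at 32.
Beat 32 falls within Dmaj7.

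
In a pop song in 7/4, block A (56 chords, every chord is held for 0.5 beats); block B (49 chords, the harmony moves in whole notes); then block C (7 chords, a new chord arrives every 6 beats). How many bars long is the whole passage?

A: 56 × 0.5 = 28 beats = 4 bars.
B: 49 × 4 = 196 beats = 28 bars.
C: 7 × 6 = 42 beats = 6 bars.
Total: 4 + 28 + 6 = 38 bars.

38 bars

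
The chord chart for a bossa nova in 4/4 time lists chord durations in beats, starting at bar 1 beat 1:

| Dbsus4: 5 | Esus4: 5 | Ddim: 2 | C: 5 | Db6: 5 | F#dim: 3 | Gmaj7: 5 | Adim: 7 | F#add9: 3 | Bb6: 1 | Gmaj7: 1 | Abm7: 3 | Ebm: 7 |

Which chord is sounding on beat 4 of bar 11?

Abm7

Beat 4 of bar 11 is beat (11−1)×4 + 4 = 44 overall.
Running totals: Dbsus4 ends at 5, Esus4 ends at 10, Ddim ends at 12, C ends at 17, Db6 ends at 22, F#dim ends at 25, Gmaj7 ends at 30, Adim ends at 37, F#add9 ends at 40, Bb6 ends at 41, Gmaj7 ends at 42, Abm7 ends at 45.
Beat 44 falls within Abm7.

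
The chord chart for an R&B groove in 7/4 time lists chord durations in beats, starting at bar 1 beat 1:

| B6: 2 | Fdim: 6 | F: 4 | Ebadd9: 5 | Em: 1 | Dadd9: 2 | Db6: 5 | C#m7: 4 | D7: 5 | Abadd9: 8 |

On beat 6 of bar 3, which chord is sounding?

Dadd9

Beat 6 of bar 3 is beat (3−1)×7 + 6 = 20 overall.
Running totals: B6 ends at 2, Fdim ends at 8, F ends at 12, Ebadd9 ends at 17, Em ends at 18, Dadd9 ends at 20.
Beat 20 falls within Dadd9.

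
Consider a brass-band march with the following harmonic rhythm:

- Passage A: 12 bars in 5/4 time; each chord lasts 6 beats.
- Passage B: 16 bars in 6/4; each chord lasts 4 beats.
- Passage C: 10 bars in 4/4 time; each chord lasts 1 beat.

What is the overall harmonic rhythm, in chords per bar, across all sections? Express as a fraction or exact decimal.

A: 12 bars of 5 beats is 60 beats; at 6 beats each that's 10 chords.
B: 16 bars of 6 beats is 96 beats; at 4 beats each that's 24 chords.
C: 10 bars of 4 beats is 40 beats; at 1 beat each that's 40 chords.
Overall: 74 chords over 38 bars → 74/38 = 37/19 chords per bar.

37/19 chords per bar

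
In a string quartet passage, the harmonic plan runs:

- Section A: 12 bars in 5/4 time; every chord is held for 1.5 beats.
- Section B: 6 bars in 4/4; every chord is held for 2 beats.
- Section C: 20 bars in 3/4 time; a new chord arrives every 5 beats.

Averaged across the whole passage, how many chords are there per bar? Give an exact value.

32/19 chords per bar

A: 12 bars of 5 beats is 60 beats; at 1.5 beats each that's 40 chords.
B: 6 bars of 4 beats is 24 beats; at 2 beats each that's 12 chords.
C: 20 bars of 3 beats is 60 beats; at 5 beats each that's 12 chords.
Overall: 64 chords over 38 bars → 64/38 = 32/19 chords per bar.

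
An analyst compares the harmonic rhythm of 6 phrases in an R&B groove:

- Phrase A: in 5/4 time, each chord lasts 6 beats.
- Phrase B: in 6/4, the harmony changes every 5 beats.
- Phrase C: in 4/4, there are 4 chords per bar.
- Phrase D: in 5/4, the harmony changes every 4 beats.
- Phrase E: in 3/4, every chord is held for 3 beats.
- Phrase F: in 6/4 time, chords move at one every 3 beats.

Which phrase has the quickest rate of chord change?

A: each chord is 6 beats in 5/4, so 5/6 per bar.
B: each chord is 5 beats in 6/4, so 1.2 per bar.
C: each chord is 1 beat in 4/4, so 4 per bar.
D: each chord is 4 beats in 5/4, so 1.25 per bar.
E: each chord is 3 beats in 3/4, so 1 per bar.
F: each chord is 3 beats in 6/4, so 2 per bar.
Fastest is C at 4 chords/bar.

Phrase C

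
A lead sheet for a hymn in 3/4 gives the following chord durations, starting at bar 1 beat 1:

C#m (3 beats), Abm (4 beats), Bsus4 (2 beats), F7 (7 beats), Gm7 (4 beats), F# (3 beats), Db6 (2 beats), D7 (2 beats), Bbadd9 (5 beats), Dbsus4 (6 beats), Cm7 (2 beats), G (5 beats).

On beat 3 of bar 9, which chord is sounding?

Beat 3 of bar 9 is beat (9−1)×3 + 3 = 27 overall.
Running totals: C#m ends at 3, Abm ends at 7, Bsus4 ends at 9, F7 ends at 16, Gm7 ends at 20, F# ends at 23, Db6 ends at 25, D7 ends at 27.
Beat 27 falls within D7.

D7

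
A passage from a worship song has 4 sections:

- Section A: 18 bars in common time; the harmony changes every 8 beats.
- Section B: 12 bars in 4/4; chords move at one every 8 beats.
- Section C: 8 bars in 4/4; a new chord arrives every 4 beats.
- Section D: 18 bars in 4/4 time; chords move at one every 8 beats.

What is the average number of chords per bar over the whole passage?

A: 18 bars of 4 beats is 72 beats; at 8 beats each that's 9 chords.
B: 12 bars of 4 beats is 48 beats; at 8 beats each that's 6 chords.
C: 8 bars of 4 beats is 32 beats; at 4 beats each that's 8 chords.
D: 18 bars of 4 beats is 72 beats; at 8 beats each that's 9 chords.
Overall: 32 chords over 56 bars → 32/56 = 4/7 chords per bar.

4/7 chords per bar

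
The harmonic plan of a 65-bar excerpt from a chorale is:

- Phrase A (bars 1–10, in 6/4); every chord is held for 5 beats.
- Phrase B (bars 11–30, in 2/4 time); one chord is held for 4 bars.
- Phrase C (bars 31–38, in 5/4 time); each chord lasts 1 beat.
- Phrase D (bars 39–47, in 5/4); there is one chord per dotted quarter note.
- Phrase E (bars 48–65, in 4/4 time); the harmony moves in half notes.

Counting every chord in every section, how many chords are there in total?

123 chords

A: 10 bars × 6 beats = 60 beats; 5 beats/chord → 12 chords.
B: 20 bars × 2 beats = 40 beats; 8 beats/chord → 5 chords.
C: 8 bars × 5 beats = 40 beats; 1 beat/chord → 40 chords.
D: 9 bars × 5 beats = 45 beats; 1.5 beats/chord → 30 chords.
E: 18 bars × 4 beats = 72 beats; 2 beats/chord → 36 chords.
Total: 12 + 5 + 40 + 30 + 36 = 123.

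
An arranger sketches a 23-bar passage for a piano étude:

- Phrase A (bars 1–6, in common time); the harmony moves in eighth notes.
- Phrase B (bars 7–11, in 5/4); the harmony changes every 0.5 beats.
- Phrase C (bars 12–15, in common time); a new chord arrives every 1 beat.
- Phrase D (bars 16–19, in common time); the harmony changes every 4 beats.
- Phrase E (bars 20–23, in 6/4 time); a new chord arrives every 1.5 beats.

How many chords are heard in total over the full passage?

134 chords

A: 6·4 = 24 beats, 24/0.5 = 48 chords.
B: 5·5 = 25 beats, 25/0.5 = 50 chords.
C: 4·4 = 16 beats, 16/1 = 16 chords.
D: 4·4 = 16 beats, 16/4 = 4 chords.
E: 4·6 = 24 beats, 24/1.5 = 16 chords.
Total: 48 + 50 + 16 + 4 + 16 = 134.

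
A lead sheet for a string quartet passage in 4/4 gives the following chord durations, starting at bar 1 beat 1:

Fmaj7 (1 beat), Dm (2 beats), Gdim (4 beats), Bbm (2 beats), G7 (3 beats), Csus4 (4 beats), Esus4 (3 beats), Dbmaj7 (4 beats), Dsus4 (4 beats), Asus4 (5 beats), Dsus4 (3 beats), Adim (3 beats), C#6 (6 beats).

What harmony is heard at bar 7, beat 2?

Beat 2 of bar 7 is beat (7−1)×4 + 2 = 26 overall.
Running totals: Fmaj7 ends at 1, Dm ends at 3, Gdim ends at 7, Bbm ends at 9, G7 ends at 12, Csus4 ends at 16, Esus4 ends at 19, Dbmaj7 ends at 23, Dsus4 ends at 27.
Beat 26 falls within Dsus4.

Dsus4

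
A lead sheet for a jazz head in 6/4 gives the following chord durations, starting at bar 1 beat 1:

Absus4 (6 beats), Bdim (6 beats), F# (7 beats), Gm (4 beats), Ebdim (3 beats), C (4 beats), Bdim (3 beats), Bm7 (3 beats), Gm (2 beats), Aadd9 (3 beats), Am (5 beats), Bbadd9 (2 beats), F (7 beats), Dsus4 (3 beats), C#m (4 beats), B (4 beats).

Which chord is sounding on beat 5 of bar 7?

Aadd9

Beat 5 of bar 7 is beat (7−1)×6 + 5 = 41 overall.
Running totals: Absus4 ends at 6, Bdim ends at 12, F# ends at 19, Gm ends at 23, Ebdim ends at 26, C ends at 30, Bdim ends at 33, Bm7 ends at 36, Gm ends at 38, Aadd9 ends at 41.
Beat 41 falls within Aadd9.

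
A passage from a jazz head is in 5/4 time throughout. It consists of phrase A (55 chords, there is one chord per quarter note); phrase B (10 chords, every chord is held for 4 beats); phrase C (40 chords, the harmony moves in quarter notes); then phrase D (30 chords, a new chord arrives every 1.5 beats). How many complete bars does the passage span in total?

36 bars

A: 55 × 1 = 55 beats = 11 bars.
B: 10 × 4 = 40 beats = 8 bars.
C: 40 × 1 = 40 beats = 8 bars.
D: 30 × 1.5 = 45 beats = 9 bars.
Total: 11 + 8 + 8 + 9 = 36 bars.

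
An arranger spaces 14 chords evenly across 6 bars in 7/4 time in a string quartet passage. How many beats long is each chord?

3 beats

6 bars × 7 beats/bar = 42 beats total.
42 beats ÷ 14 chords = 3 beats per chord.
(That is a dotted half note.)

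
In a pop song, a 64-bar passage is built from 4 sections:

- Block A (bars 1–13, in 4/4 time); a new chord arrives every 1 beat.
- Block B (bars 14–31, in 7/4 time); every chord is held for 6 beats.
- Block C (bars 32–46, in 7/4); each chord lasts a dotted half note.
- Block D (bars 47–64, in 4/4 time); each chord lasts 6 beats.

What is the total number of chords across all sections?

A has 52 beats and chords last 1 each, so 52 chords.
B has 126 beats and chords last 6 each, so 21 chords.
C has 105 beats and chords last 3 each, so 35 chords.
D has 72 beats and chords last 6 each, so 12 chords.
Total: 52 + 21 + 35 + 12 = 120.

120 chords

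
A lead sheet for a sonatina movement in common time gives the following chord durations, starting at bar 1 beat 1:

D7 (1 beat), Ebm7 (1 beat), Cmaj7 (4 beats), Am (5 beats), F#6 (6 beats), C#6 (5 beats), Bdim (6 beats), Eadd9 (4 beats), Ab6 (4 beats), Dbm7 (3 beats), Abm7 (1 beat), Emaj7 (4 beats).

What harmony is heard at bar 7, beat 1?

Bdim

Beat 1 of bar 7 is beat (7−1)×4 + 1 = 25 overall.
Running totals: D7 ends at 1, Ebm7 ends at 2, Cmaj7 ends at 6, Am ends at 11, F#6 ends at 17, C#6 ends at 22, Bdim ends at 28.
Beat 25 falls within Bdim.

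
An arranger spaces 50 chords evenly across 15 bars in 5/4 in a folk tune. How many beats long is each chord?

15 bars × 5 beats/bar = 75 beats total.
75 beats ÷ 50 chords = 1.5 beats per chord.
(That is a dotted quarter note.)

1.5 beats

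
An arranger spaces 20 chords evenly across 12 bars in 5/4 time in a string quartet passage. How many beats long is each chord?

3 beats

12 bars × 5 beats/bar = 60 beats total.
60 beats ÷ 20 chords = 3 beats per chord.
(That is a dotted half note.)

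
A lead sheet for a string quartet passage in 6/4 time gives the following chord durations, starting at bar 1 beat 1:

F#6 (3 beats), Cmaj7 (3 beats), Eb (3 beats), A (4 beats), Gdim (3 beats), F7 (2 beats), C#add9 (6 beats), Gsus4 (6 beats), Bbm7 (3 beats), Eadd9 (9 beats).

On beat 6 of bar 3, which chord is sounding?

F7

Beat 6 of bar 3 is beat (3−1)×6 + 6 = 18 overall.
Running totals: F#6 ends at 3, Cmaj7 ends at 6, Eb ends at 9, A ends at 13, Gdim ends at 16, F7 ends at 18.
Beat 18 falls within F7.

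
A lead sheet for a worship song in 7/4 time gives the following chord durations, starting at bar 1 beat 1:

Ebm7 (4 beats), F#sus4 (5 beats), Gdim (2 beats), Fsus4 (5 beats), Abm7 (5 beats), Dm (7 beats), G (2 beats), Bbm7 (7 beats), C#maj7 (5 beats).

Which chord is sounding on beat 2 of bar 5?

Beat 2 of bar 5 is beat (5−1)×7 + 2 = 30 overall.
Running totals: Ebm7 ends at 4, F#sus4 ends at 9, Gdim ends at 11, Fsus4 ends at 16, Abm7 ends at 21, Dm ends at 28, G ends at 30.
Beat 30 falls within G.

G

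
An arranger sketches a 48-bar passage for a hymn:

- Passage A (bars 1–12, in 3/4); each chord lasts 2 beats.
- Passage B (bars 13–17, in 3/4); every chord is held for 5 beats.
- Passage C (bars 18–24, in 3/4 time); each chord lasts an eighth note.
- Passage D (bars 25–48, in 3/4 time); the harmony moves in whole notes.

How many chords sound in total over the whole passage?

81 chords

A: 12·3 = 36 beats, 36/2 = 18 chords.
B: 5·3 = 15 beats, 15/5 = 3 chords.
C: 7·3 = 21 beats, 21/0.5 = 42 chords.
D: 24·3 = 72 beats, 72/4 = 18 chords.
Total: 18 + 3 + 42 + 18 = 81.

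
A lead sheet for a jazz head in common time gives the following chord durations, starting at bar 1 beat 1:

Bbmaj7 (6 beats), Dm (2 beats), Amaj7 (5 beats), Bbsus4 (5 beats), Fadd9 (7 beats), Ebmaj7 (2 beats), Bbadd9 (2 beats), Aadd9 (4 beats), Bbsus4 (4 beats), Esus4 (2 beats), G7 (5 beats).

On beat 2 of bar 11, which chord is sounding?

G7

Beat 2 of bar 11 is beat (11−1)×4 + 2 = 42 overall.
Running totals: Bbmaj7 ends at 6, Dm ends at 8, Amaj7 ends at 13, Bbsus4 ends at 18, Fadd9 ends at 25, Ebmaj7 ends at 27, Bbadd9 ends at 29, Aadd9 ends at 33, Bbsus4 ends at 37, Esus4 ends at 39, G7 ends at 44.
Beat 42 falls within G7.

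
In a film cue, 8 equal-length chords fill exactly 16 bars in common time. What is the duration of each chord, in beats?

16 bars × 4 beats/bar = 64 beats total.
64 beats ÷ 8 chords = 8 beats per chord.

8 beats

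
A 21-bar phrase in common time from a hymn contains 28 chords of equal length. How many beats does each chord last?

3 beats

21 bars × 4 beats/bar = 84 beats total.
84 beats ÷ 28 chords = 3 beats per chord.
(That is a dotted half note.)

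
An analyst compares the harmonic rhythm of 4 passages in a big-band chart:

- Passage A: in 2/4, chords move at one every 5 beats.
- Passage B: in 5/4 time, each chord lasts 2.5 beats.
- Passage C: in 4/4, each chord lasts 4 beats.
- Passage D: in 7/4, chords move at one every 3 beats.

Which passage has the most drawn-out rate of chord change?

Passage A

A: 2/5 = 0.4 chords/bar.
B: 5/2.5 = 2 chords/bar.
C: 4/4 = 1 chord/bar.
D: 7/3 = 7/3 chords/bar.
Slowest is A at 0.4 chords/bar.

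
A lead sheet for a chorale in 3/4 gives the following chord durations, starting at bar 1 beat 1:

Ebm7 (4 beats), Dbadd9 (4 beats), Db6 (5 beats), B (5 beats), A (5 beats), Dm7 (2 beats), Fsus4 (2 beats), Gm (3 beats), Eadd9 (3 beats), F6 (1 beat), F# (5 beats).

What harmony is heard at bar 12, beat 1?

Beat 1 of bar 12 is beat (12−1)×3 + 1 = 34 overall.
Running totals: Ebm7 ends at 4, Dbadd9 ends at 8, Db6 ends at 13, B ends at 18, A ends at 23, Dm7 ends at 25, Fsus4 ends at 27, Gm ends at 30, Eadd9 ends at 33, F6 ends at 34.
Beat 34 falls within F6.

F6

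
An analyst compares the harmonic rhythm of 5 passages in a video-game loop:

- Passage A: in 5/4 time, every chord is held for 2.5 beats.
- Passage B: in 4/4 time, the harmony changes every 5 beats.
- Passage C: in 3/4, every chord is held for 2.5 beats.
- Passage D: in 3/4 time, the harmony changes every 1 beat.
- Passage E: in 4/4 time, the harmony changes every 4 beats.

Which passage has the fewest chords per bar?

A: 5/2.5 = 2 chords/bar.
B: 4/5 = 0.8 chords/bar.
C: 3/2.5 = 1.2 chords/bar.
D: 3/1 = 3 chords/bar.
E: 4/4 = 1 chord/bar.
Slowest is B at 0.8 chords/bar.

Passage B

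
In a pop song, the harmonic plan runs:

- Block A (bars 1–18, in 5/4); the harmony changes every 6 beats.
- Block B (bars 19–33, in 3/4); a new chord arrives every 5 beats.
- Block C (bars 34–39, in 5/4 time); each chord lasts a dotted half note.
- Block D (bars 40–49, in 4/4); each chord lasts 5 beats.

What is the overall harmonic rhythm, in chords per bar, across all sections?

6/7 chords per bar

A: 18 bars of 5 beats is 90 beats; at 6 beats each that's 15 chords.
B: 15 bars of 3 beats is 45 beats; at 5 beats each that's 9 chords.
C: 6 bars of 5 beats is 30 beats; at 3 beats each that's 10 chords.
D: 10 bars of 4 beats is 40 beats; at 5 beats each that's 8 chords.
Overall: 42 chords over 49 bars → 42/49 = 6/7 chords per bar.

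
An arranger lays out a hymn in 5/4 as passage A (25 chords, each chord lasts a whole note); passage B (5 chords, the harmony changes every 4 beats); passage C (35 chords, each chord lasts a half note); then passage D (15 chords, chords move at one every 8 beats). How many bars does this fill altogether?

62 bars

A: 25 × 4 = 100 beats = 20 bars.
B: 5 × 4 = 20 beats = 4 bars.
C: 35 × 2 = 70 beats = 14 bars.
D: 15 × 8 = 120 beats = 24 bars.
Total: 20 + 4 + 14 + 24 = 62 bars.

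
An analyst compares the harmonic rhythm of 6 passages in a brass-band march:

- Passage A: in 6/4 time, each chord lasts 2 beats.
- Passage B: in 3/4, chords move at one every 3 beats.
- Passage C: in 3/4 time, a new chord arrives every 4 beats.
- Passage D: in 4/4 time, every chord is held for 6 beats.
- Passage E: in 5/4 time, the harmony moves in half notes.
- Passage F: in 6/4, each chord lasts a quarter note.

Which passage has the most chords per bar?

A: 6 beats/bar ÷ 2 beats/chord = 3 chords/bar.
B: 3 beats/bar ÷ 3 beats/chord = 1 chord/bar.
C: 3 beats/bar ÷ 4 beats/chord = 0.75 chords/bar.
D: 4 beats/bar ÷ 6 beats/chord = 2/3 chords/bar.
E: 5 beats/bar ÷ 2 beats/chord = 2.5 chords/bar.
F: 6 beats/bar ÷ 1 beat/chord = 6 chords/bar.
Fastest is F at 6 chords/bar.

Passage F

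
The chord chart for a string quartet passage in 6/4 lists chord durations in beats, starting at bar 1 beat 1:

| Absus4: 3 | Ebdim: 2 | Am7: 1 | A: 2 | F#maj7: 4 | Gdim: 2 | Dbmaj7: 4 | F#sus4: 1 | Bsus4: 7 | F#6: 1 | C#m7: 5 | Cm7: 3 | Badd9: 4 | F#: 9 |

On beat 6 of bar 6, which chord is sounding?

Badd9

Beat 6 of bar 6 is beat (6−1)×6 + 6 = 36 overall.
Running totals: Absus4 ends at 3, Ebdim ends at 5, Am7 ends at 6, A ends at 8, F#maj7 ends at 12, Gdim ends at 14, Dbmaj7 ends at 18, F#sus4 ends at 19, Bsus4 ends at 26, F#6 ends at 27, C#m7 ends at 32, Cm7 ends at 35, Badd9 ends at 39.
Beat 36 falls within Badd9.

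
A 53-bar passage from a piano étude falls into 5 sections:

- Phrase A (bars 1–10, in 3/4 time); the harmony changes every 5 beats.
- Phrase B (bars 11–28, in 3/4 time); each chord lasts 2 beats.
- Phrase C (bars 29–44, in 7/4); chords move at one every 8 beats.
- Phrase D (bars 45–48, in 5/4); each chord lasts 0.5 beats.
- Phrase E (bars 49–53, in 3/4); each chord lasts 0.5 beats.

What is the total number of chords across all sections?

A: 10 bars × 3 beats = 30 beats; 5 beats/chord → 6 chords.
B: 18 bars × 3 beats = 54 beats; 2 beats/chord → 27 chords.
C: 16 bars × 7 beats = 112 beats; 8 beats/chord → 14 chords.
D: 4 bars × 5 beats = 20 beats; 0.5 beats/chord → 40 chords.
E: 5 bars × 3 beats = 15 beats; 0.5 beats/chord → 30 chords.
Total: 6 + 27 + 14 + 40 + 30 = 117.

117 chords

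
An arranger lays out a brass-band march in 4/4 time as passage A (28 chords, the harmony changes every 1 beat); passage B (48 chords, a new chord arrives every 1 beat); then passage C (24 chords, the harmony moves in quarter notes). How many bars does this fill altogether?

25 bars

A: 28 × 1 = 28 beats = 7 bars.
B: 48 × 1 = 48 beats = 12 bars.
C: 24 × 1 = 24 beats = 6 bars.
Total: 7 + 12 + 6 = 25 bars.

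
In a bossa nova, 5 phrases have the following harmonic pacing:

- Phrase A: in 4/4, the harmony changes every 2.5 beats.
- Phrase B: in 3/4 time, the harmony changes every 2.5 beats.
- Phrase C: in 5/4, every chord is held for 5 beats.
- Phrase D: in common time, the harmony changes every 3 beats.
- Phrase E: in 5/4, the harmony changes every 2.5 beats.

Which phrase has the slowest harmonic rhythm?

A: 4 beats/bar ÷ 2.5 beats/chord = 1.6 chords/bar.
B: 3 beats/bar ÷ 2.5 beats/chord = 1.2 chords/bar.
C: 5 beats/bar ÷ 5 beats/chord = 1 chord/bar.
D: 4 beats/bar ÷ 3 beats/chord = 4/3 chords/bar.
E: 5 beats/bar ÷ 2.5 beats/chord = 2 chords/bar.
Slowest is C at 1 chords/bar.

Phrase C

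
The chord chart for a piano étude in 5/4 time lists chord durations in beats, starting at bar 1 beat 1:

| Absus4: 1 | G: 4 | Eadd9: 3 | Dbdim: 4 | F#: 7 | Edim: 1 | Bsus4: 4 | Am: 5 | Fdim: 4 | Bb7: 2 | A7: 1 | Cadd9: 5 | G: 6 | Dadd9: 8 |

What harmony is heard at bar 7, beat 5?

Beat 5 of bar 7 is beat (7−1)×5 + 5 = 35 overall.
Running totals: Absus4 ends at 1, G ends at 5, Eadd9 ends at 8, Dbdim ends at 12, F# ends at 19, Edim ends at 20, Bsus4 ends at 24, Am ends at 29, Fdim ends at 33, Bb7 ends at 35.
Beat 35 falls within Bb7.

Bb7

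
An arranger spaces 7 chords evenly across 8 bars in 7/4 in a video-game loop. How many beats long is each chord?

8 beats

8 bars × 7 beats/bar = 56 beats total.
56 beats ÷ 7 chords = 8 beats per chord.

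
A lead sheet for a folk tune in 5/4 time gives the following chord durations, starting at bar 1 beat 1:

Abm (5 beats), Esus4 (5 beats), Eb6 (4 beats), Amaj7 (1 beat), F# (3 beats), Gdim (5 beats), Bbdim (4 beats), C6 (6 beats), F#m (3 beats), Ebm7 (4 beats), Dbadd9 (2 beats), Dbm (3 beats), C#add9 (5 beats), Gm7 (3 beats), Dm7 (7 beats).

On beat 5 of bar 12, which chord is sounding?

Beat 5 of bar 12 is beat (12−1)×5 + 5 = 60 overall.
Running totals: Abm ends at 5, Esus4 ends at 10, Eb6 ends at 14, Amaj7 ends at 15, F# ends at 18, Gdim ends at 23, Bbdim ends at 27, C6 ends at 33, F#m ends at 36, Ebm7 ends at 40, Dbadd9 ends at 42, Dbm ends at 45, C#add9 ends at 50, Gm7 ends at 53, Dm7 ends at 60.
Beat 60 falls within Dm7.

Dm7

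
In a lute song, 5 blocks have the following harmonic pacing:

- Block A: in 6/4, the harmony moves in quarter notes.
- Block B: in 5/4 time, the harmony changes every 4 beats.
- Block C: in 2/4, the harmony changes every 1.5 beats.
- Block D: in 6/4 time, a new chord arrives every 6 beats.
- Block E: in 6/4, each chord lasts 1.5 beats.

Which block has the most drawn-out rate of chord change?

A: 6 beats/bar ÷ 1 beat/chord = 6 chords/bar.
B: 5 beats/bar ÷ 4 beats/chord = 1.25 chords/bar.
C: 2 beats/bar ÷ 1.5 beats/chord = 4/3 chords/bar.
D: 6 beats/bar ÷ 6 beats/chord = 1 chord/bar.
E: 6 beats/bar ÷ 1.5 beats/chord = 4 chords/bar.
Slowest is D at 1 chords/bar.

Block D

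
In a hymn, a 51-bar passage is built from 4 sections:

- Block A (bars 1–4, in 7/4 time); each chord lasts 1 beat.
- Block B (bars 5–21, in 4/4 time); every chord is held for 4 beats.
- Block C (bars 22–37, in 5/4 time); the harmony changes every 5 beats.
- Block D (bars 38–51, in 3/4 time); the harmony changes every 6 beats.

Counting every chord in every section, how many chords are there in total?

68 chords

A: 4 bars × 7 beats = 28 beats; 1 beat/chord → 28 chords.
B: 17 bars × 4 beats = 68 beats; 4 beats/chord → 17 chords.
C: 16 bars × 5 beats = 80 beats; 5 beats/chord → 16 chords.
D: 14 bars × 3 beats = 42 beats; 6 beats/chord → 7 chords.
Total: 28 + 17 + 16 + 7 = 68.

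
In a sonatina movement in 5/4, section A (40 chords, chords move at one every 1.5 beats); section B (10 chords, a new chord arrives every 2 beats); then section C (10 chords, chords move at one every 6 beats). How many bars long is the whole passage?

A: 40 × 1.5 = 60 beats = 12 bars.
B: 10 × 2 = 20 beats = 4 bars.
C: 10 × 6 = 60 beats = 12 bars.
Total: 12 + 4 + 12 = 28 bars.

28 bars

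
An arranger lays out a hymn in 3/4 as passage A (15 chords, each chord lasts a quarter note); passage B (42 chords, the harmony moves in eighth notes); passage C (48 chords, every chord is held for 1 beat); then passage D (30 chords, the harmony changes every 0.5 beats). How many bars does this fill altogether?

33 bars

A: 15 × 1 = 15 beats = 5 bars.
B: 42 × 0.5 = 21 beats = 7 bars.
C: 48 × 1 = 48 beats = 16 bars.
D: 30 × 0.5 = 15 beats = 5 bars.
Total: 5 + 7 + 16 + 5 = 33 bars.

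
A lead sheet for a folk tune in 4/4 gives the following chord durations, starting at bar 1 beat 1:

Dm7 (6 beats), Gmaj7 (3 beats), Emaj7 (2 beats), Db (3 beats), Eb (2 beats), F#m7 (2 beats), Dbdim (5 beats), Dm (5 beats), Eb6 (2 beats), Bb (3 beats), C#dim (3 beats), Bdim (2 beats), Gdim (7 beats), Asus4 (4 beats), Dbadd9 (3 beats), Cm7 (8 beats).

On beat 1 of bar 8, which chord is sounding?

Beat 1 of bar 8 is beat (8−1)×4 + 1 = 29 overall.
Running totals: Dm7 ends at 6, Gmaj7 ends at 9, Emaj7 ends at 11, Db ends at 14, Eb ends at 16, F#m7 ends at 18, Dbdim ends at 23, Dm ends at 28, Eb6 ends at 30.
Beat 29 falls within Eb6.

Eb6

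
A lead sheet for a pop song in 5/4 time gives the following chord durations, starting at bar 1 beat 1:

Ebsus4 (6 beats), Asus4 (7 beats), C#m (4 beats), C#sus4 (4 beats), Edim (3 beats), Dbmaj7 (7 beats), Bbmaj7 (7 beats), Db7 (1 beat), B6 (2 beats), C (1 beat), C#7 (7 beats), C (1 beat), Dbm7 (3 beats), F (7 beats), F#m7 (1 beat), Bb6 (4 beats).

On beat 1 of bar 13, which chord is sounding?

F#m7

Beat 1 of bar 13 is beat (13−1)×5 + 1 = 61 overall.
Running totals: Ebsus4 ends at 6, Asus4 ends at 13, C#m ends at 17, C#sus4 ends at 21, Edim ends at 24, Dbmaj7 ends at 31, Bbmaj7 ends at 38, Db7 ends at 39, B6 ends at 41, C ends at 42, C#7 ends at 49, C ends at 50, Dbm7 ends at 53, F ends at 60, F#m7 ends at 61.
Beat 61 falls within F#m7.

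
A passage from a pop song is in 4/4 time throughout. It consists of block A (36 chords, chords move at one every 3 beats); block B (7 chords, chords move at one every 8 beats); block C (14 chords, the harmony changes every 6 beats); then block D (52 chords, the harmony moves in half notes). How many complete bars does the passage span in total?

88 bars

A: 36 × 3 = 108 beats = 27 bars.
B: 7 × 8 = 56 beats = 14 bars.
C: 14 × 6 = 84 beats = 21 bars.
D: 52 × 2 = 104 beats = 26 bars.
Total: 27 + 14 + 21 + 26 = 88 bars.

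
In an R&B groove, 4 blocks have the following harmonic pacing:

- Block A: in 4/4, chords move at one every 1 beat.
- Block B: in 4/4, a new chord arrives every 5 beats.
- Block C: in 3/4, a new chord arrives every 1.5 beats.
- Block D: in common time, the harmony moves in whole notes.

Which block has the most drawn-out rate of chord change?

A: 4/1 = 4 chords/bar.
B: 4/5 = 0.8 chords/bar.
C: 3/1.5 = 2 chords/bar.
D: 4/4 = 1 chord/bar.
Slowest is B at 0.8 chords/bar.

Block B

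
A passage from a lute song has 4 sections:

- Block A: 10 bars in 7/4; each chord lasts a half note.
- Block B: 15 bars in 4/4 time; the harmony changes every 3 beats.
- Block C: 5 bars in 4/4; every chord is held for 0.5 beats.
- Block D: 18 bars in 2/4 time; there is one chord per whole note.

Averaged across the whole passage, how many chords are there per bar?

A: 10 bars of 7 beats is 70 beats; at 2 beats each that's 35 chords.
B: 15 bars of 4 beats is 60 beats; at 3 beats each that's 20 chords.
C: 5 bars of 4 beats is 20 beats; at 0.5 beats each that's 40 chords.
D: 18 bars of 2 beats is 36 beats; at 4 beats each that's 9 chords.
Overall: 104 chords over 48 bars → 104/48 = 13/6 chords per bar.

13/6 chords per bar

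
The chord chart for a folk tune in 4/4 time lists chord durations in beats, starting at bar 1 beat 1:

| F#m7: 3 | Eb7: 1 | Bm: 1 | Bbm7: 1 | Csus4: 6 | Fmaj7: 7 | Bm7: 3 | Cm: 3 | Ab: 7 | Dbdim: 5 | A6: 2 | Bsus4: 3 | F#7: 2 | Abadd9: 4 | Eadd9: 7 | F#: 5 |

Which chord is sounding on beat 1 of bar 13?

Eadd9

Beat 1 of bar 13 is beat (13−1)×4 + 1 = 49 overall.
Running totals: F#m7 ends at 3, Eb7 ends at 4, Bm ends at 5, Bbm7 ends at 6, Csus4 ends at 12, Fmaj7 ends at 19, Bm7 ends at 22, Cm ends at 25, Ab ends at 32, Dbdim ends at 37, A6 ends at 39, Bsus4 ends at 42, F#7 ends at 44, Abadd9 ends at 48, Eadd9 ends at 55.
Beat 49 falls within Eadd9.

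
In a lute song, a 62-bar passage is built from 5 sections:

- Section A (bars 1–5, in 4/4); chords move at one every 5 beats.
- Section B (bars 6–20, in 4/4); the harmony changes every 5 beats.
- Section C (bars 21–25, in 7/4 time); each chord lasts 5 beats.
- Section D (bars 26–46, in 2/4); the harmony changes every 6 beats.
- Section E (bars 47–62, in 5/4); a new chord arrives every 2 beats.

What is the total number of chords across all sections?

A: 5 bars × 4 beats = 20 beats; 5 beats/chord → 4 chords.
B: 15 bars × 4 beats = 60 beats; 5 beats/chord → 12 chords.
C: 5 bars × 7 beats = 35 beats; 5 beats/chord → 7 chords.
D: 21 bars × 2 beats = 42 beats; 6 beats/chord → 7 chords.
E: 16 bars × 5 beats = 80 beats; 2 beats/chord → 40 chords.
Total: 4 + 12 + 7 + 7 + 40 = 70.

70 chords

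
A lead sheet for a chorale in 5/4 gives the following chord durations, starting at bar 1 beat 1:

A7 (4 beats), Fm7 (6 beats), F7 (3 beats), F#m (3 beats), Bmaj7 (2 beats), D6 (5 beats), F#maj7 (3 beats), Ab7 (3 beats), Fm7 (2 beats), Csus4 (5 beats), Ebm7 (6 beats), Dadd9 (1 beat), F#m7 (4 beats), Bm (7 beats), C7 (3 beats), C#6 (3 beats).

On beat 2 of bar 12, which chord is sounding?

C7

Beat 2 of bar 12 is beat (12−1)×5 + 2 = 57 overall.
Running totals: A7 ends at 4, Fm7 ends at 10, F7 ends at 13, F#m ends at 16, Bmaj7 ends at 18, D6 ends at 23, F#maj7 ends at 26, Ab7 ends at 29, Fm7 ends at 31, Csus4 ends at 36, Ebm7 ends at 42, Dadd9 ends at 43, F#m7 ends at 47, Bm ends at 54, C7 ends at 57.
Beat 57 falls within C7.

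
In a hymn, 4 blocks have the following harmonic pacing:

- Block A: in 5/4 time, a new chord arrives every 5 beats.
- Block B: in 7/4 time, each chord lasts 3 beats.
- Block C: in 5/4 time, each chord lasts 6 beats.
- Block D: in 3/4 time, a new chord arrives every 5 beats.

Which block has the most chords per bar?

A: each chord is 5 beats in 5/4, so 1 per bar.
B: each chord is 3 beats in 7/4, so 7/3 per bar.
C: each chord is 6 beats in 5/4, so 5/6 per bar.
D: each chord is 5 beats in 3/4, so 0.6 per bar.
Fastest is B at 7/3 chords/bar.

Block B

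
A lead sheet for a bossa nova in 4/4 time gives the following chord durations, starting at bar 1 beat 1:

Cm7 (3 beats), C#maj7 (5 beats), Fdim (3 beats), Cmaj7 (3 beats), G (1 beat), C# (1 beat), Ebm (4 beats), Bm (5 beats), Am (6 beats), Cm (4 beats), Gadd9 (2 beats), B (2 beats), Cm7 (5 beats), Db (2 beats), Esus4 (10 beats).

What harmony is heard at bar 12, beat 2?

Beat 2 of bar 12 is beat (12−1)×4 + 2 = 46 overall.
Running totals: Cm7 ends at 3, C#maj7 ends at 8, Fdim ends at 11, Cmaj7 ends at 14, G ends at 15, C# ends at 16, Ebm ends at 20, Bm ends at 25, Am ends at 31, Cm ends at 35, Gadd9 ends at 37, B ends at 39, Cm7 ends at 44, Db ends at 46.
Beat 46 falls within Db.

Db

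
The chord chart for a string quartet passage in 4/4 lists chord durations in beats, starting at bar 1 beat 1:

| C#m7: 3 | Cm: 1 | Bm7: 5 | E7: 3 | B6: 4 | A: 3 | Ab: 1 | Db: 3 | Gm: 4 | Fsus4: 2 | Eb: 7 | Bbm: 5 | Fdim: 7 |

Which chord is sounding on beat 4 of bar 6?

Gm

Beat 4 of bar 6 is beat (6−1)×4 + 4 = 24 overall.
Running totals: C#m7 ends at 3, Cm ends at 4, Bm7 ends at 9, E7 ends at 12, B6 ends at 16, A ends at 19, Ab ends at 20, Db ends at 23, Gm ends at 27.
Beat 24 falls within Gm.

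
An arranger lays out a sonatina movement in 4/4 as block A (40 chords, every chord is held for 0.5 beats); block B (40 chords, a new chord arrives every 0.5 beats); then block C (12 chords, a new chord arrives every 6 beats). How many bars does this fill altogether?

A: 40 × 0.5 = 20 beats = 5 bars.
B: 40 × 0.5 = 20 beats = 5 bars.
C: 12 × 6 = 72 beats = 18 bars.
Total: 5 + 5 + 18 = 28 bars.

28 bars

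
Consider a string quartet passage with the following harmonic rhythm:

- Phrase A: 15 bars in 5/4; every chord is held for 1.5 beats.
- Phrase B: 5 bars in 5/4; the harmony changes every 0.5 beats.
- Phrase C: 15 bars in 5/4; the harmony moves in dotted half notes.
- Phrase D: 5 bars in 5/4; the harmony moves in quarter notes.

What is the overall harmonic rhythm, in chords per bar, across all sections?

3.75 chords per bar

A: 15 bars of 5 beats is 75 beats; at 1.5 beats each that's 50 chords.
B: 5 bars of 5 beats is 25 beats; at 0.5 beats each that's 50 chords.
C: 15 bars of 5 beats is 75 beats; at 3 beats each that's 25 chords.
D: 5 bars of 5 beats is 25 beats; at 1 beat each that's 25 chords.
Overall: 150 chords over 40 bars → 150/40 = 3.75 chords per bar.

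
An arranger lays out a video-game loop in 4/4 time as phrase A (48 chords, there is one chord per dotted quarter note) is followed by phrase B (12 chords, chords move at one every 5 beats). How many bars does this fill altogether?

A: 48 × 1.5 = 72 beats = 18 bars.
B: 12 × 5 = 60 beats = 15 bars.
Total: 18 + 15 = 33 bars.

33 bars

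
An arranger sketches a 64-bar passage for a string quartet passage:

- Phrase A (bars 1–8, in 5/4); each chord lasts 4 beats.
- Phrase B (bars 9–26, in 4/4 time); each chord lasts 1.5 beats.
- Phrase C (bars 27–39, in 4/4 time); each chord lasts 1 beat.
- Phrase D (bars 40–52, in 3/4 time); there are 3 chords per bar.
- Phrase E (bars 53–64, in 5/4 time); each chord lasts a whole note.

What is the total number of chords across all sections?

A: 8·5 = 40 beats, 40/4 = 10 chords.
B: 18·4 = 72 beats, 72/1.5 = 48 chords.
C: 13·4 = 52 beats, 52/1 = 52 chords.
D: 13·3 = 39 beats, 39/1 = 39 chords.
E: 12·5 = 60 beats, 60/4 = 15 chords.
Total: 10 + 48 + 52 + 39 + 15 = 164.

164 chords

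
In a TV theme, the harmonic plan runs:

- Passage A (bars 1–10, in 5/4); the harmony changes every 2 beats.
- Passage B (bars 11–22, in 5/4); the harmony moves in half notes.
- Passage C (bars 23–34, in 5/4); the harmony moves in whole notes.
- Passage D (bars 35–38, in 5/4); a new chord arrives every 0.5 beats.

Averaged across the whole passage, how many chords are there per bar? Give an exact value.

A: 10 × 5 = 50 beats ÷ 2 = 25 chords.
B: 12 × 5 = 60 beats ÷ 2 = 30 chords.
C: 12 × 5 = 60 beats ÷ 4 = 15 chords.
D: 4 × 5 = 20 beats ÷ 0.5 = 40 chords.
Overall: 110 chords over 38 bars → 110/38 = 55/19 chords per bar.

55/19 chords per bar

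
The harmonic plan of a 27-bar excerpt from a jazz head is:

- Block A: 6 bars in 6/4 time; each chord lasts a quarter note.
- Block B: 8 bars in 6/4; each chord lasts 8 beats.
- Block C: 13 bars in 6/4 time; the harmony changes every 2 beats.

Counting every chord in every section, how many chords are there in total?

81 chords

A has 36 beats and chords last 1 each, so 36 chords.
B has 48 beats and chords last 8 each, so 6 chords.
C has 78 beats and chords last 2 each, so 39 chords.
Total: 36 + 6 + 39 = 81.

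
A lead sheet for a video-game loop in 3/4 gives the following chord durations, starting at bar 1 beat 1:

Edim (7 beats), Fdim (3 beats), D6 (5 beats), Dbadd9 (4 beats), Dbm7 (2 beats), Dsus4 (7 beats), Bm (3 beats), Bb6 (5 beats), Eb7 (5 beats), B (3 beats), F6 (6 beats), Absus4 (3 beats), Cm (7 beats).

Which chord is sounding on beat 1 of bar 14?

Eb7

Beat 1 of bar 14 is beat (14−1)×3 + 1 = 40 overall.
Running totals: Edim ends at 7, Fdim ends at 10, D6 ends at 15, Dbadd9 ends at 19, Dbm7 ends at 21, Dsus4 ends at 28, Bm ends at 31, Bb6 ends at 36, Eb7 ends at 41.
Beat 40 falls within Eb7.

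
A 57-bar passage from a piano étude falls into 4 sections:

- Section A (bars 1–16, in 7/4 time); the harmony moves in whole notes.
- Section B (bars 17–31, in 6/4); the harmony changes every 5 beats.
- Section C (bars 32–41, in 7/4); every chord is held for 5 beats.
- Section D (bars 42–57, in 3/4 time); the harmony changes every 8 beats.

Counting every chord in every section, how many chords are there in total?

66 chords

A has 112 beats and chords last 4 each, so 28 chords.
B has 90 beats and chords last 5 each, so 18 chords.
C has 70 beats and chords last 5 each, so 14 chords.
D has 48 beats and chords last 8 each, so 6 chords.
Total: 28 + 18 + 14 + 6 = 66.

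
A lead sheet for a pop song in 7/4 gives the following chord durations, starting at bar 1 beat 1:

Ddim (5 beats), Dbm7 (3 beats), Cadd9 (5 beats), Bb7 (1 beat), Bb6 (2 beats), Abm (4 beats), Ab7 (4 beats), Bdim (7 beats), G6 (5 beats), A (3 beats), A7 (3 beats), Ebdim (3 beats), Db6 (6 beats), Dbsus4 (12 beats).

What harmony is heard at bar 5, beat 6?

G6

Beat 6 of bar 5 is beat (5−1)×7 + 6 = 34 overall.
Running totals: Ddim ends at 5, Dbm7 ends at 8, Cadd9 ends at 13, Bb7 ends at 14, Bb6 ends at 16, Abm ends at 20, Ab7 ends at 24, Bdim ends at 31, G6 ends at 36.
Beat 34 falls within G6.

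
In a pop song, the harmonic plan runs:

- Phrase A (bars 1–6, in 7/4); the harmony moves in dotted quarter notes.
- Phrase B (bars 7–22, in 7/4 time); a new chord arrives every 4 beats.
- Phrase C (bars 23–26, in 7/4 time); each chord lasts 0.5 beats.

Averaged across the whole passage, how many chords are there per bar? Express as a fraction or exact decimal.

A: 6 bars of 7 beats is 42 beats; at 1.5 beats each that's 28 chords.
B: 16 bars of 7 beats is 112 beats; at 4 beats each that's 28 chords.
C: 4 bars of 7 beats is 28 beats; at 0.5 beats each that's 56 chords.
Overall: 112 chords over 26 bars → 112/26 = 56/13 chords per bar.

56/13 chords per bar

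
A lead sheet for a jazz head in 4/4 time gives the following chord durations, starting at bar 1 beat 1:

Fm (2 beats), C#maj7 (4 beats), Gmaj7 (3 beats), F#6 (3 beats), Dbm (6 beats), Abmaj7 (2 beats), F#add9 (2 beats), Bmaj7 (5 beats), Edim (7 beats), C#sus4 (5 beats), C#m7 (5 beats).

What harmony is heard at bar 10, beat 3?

C#sus4

Beat 3 of bar 10 is beat (10−1)×4 + 3 = 39 overall.
Running totals: Fm ends at 2, C#maj7 ends at 6, Gmaj7 ends at 9, F#6 ends at 12, Dbm ends at 18, Abmaj7 ends at 20, F#add9 ends at 22, Bmaj7 ends at 27, Edim ends at 34, C#sus4 ends at 39.
Beat 39 falls within C#sus4.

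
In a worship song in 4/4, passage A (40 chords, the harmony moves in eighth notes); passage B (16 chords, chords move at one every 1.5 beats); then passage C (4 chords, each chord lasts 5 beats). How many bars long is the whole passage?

16 bars

A: 40 × 0.5 = 20 beats = 5 bars.
B: 16 × 1.5 = 24 beats = 6 bars.
C: 4 × 5 = 20 beats = 5 bars.
Total: 5 + 6 + 5 = 16 bars.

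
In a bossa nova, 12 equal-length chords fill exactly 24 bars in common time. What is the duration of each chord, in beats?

24 bars × 4 beats/bar = 96 beats total.
96 beats ÷ 12 chords = 8 beats per chord.

8 beats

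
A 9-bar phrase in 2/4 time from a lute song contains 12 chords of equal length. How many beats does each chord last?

1.5 beats

9 bars × 2 beats/bar = 18 beats total.
18 beats ÷ 12 chords = 1.5 beats per chord.
(That is a dotted quarter note.)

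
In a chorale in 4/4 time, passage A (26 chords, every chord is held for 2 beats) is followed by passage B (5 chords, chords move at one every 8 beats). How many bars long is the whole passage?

23 bars

A: 26 × 2 = 52 beats = 13 bars.
B: 5 × 8 = 40 beats = 10 bars.
Total: 13 + 10 = 23 bars.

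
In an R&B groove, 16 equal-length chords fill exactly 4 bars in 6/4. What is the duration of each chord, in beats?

4 bars × 6 beats/bar = 24 beats total.
24 beats ÷ 16 chords = 1.5 beats per chord.
(That is a dotted quarter note.)

1.5 beats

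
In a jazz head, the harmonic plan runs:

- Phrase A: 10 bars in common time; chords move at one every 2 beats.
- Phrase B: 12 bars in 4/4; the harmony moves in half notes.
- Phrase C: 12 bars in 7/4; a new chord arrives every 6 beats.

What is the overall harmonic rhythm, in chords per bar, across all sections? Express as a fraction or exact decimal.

29/17 chords per bar

A: 10 bars of 4 beats is 40 beats; at 2 beats each that's 20 chords.
B: 12 bars of 4 beats is 48 beats; at 2 beats each that's 24 chords.
C: 12 bars of 7 beats is 84 beats; at 6 beats each that's 14 chords.
Overall: 58 chords over 34 bars → 58/34 = 29/17 chords per bar.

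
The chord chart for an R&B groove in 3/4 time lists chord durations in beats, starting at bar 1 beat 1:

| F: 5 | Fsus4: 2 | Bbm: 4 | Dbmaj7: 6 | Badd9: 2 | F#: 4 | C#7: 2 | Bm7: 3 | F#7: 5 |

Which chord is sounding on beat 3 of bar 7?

F#

Beat 3 of bar 7 is beat (7−1)×3 + 3 = 21 overall.
Running totals: F ends at 5, Fsus4 ends at 7, Bbm ends at 11, Dbmaj7 ends at 17, Badd9 ends at 19, F# ends at 23.
Beat 21 falls within F#.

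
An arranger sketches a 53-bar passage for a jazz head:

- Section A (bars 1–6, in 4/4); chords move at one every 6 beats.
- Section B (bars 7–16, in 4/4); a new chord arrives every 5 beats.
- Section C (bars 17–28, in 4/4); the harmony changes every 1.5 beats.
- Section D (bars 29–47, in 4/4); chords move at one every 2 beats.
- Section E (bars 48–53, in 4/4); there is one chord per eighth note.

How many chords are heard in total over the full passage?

130 chords

A has 24 beats and chords last 6 each, so 4 chords.
B has 40 beats and chords last 5 each, so 8 chords.
C has 48 beats and chords last 1.5 each, so 32 chords.
D has 76 beats and chords last 2 each, so 38 chords.
E has 24 beats and chords last 0.5 each, so 48 chords.
Total: 4 + 8 + 32 + 38 + 48 = 130.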